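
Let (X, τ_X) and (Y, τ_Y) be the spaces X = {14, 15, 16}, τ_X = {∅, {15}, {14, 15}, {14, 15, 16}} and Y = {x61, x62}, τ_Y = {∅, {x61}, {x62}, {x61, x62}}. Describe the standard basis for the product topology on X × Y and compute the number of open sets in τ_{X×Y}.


Basis B = {∅ × ∅, {15} × {x61}, {15} × {x62}, {14, 15} × {x61}, {14, 15} × {x62}, {15} × {x61, x62}, {14, 15, 16} × {x61}, {14, 15, 16} × {x62}, {14, 15} × {x61, x62}, {14, 15, 16} × {x61, x62}}; |τ_{X×Y}| = 16.

Enumerate products U × V with U ∈ τ_X, V ∈ τ_Y (deduplicated):
  ∅ × ∅ = {} (∅)
  {15} × {x61} = {(15,x61)}
  {15} × {x62} = {(15,x62)}
  {14, 15} × {x61} = {(14,x61), (15,x61)}
  {14, 15} × {x62} = {(14,x62), (15,x62)}
  {15} × {x61, x62} = {(15,x61), (15,x62)}
  {14, 15, 16} × {x61} = {(14,x61), (15,x61), (16,x61)}
  {14, 15, 16} × {x62} = {(14,x62), (15,x62), (16,x62)}
  {14, 15} × {x61, x62} = {(14,x61), (14,x62), (15,x61), (15,x62)}
  {14, 15, 16} × {x61, x62} = {(14,x61), (14,x62), (15,x61), (15,x62), (16,x61), (16,x62)}
These 10 distinct sets form the basis B.
Close under arbitrary unions to get τ_{X×Y}; counting gives |τ_{X×Y}| = 16.


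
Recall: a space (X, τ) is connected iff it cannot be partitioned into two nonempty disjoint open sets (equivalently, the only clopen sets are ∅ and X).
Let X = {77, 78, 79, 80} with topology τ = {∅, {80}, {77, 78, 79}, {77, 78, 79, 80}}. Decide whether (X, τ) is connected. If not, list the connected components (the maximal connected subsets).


(X, τ) is disconnected; components = [{80}, {77, 78, 79}].

Find clopen sets (U ∈ τ with X ∖ U ∈ τ):
  U = ∅, X ∖ U = {77, 78, 79, 80} — both open, so U is clopen.
  U = {80}, X ∖ U = {77, 78, 79} — both open, so U is clopen.
  U = {77, 78, 79}, X ∖ U = {80} — both open, so U is clopen.
  U = {77, 78, 79, 80}, X ∖ U = ∅ — both open, so U is clopen.
Nontrivial clopen(s) exist: e.g. {77, 78, 79}. So (X, τ) is disconnected.
Compute connected components by grouping points that agree on all clopens:
  component: {80}
  component: {77, 78, 79}


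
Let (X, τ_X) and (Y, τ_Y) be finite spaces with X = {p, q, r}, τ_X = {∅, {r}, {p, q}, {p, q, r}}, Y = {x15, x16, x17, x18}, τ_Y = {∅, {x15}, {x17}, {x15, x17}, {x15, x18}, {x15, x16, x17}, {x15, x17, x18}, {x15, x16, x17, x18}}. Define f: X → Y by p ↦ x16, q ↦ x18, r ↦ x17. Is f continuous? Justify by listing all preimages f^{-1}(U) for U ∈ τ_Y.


f is NOT continuous.

Compute f^{-1}(U) for each U ∈ τ_Y:
  U = ∅: f^{-1}(U) = ∅ ∈ τ_X ✓.
  U = {x15}: f^{-1}(U) = ∅ ∈ τ_X ✓.
  U = {x17}: f^{-1}(U) = {r} ∈ τ_X ✓.
  U = {x15, x17}: f^{-1}(U) = {r} ∈ τ_X ✓.
  U = {x15, x18}: f^{-1}(U) = {q} ∉ τ_X ✗.
  U = {x15, x16, x17}: f^{-1}(U) = {p, r} ∉ τ_X ✗.
  U = {x15, x17, x18}: f^{-1}(U) = {q, r} ∉ τ_X ✗.
  U = {x15, x16, x17, x18}: f^{-1}(U) = {p, q, r} ∈ τ_X ✓.
Found U = {x15, x18} with f^{-1}(U) = {q} not in τ_X. Therefore f is NOT continuous.


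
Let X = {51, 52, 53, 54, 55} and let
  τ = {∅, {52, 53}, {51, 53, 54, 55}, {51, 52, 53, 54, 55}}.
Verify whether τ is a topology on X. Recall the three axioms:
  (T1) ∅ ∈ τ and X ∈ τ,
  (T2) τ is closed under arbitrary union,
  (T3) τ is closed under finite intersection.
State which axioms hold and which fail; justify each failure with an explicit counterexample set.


τ is NOT a topology on X.

Axiom (T1): ∅ ∈ τ? Yes; X ∈ τ? Yes.
Axiom (T2/T3): check pairwise unions and intersections of members of τ.
Counterexample for (T3): {52, 53} ∩ {51, 53, 54, 55} = {53} ∉ τ. Therefore τ is NOT a topology.


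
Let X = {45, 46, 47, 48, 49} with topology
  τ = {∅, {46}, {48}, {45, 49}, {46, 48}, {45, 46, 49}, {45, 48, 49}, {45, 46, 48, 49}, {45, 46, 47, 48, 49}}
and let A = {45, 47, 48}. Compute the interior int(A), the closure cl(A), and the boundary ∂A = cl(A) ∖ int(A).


int(A) = {48}, cl(A) = {45, 47, 48, 49}, ∂A = {45, 47, 49}.

Closed sets in (X, τ) are complements of opens:
  closed(X, τ) = {∅, {47}, {46, 47}, {47, 48}, {45, 47, 49}, {46, 47, 48}, {45, 46, 47, 49}, {45, 47, 48, 49}, {45, 46, 47, 48, 49}}.
int(A) = ⋃ {U ∈ τ : U ⊆ A}. Opens contained in A: ∅, {48}.
Taking the union of these: int(A) = {48}.
cl(A) = ⋂ {C closed : A ⊆ C}. Closed sets containing A: {45, 47, 48, 49}, {45, 46, 47, 48, 49}.
Intersecting these: cl(A) = {45, 47, 48, 49}.
∂A = cl(A) ∖ int(A) = {45, 47, 48, 49} ∖ {48} = {45, 47, 49}.


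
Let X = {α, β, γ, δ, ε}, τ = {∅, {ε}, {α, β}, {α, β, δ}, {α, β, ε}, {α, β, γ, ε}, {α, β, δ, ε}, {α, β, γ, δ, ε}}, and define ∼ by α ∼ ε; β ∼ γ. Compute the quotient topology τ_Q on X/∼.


X/∼ = {[α=ε], [β=γ], [δ]}; |τ_Q| = 3.

Equivalence classes: [α=ε], [β=γ], [δ].
Quotient map π: X → X/∼ sends α ↦ [α=ε], β ↦ [β=γ], γ ↦ [β=γ], δ ↦ [δ], ε ↦ [α=ε].
For each subset V ⊆ X/∼, compute π^{-1}(V) ⊆ X and check whether π^{-1}(V) ∈ τ. V is open in τ_Q iff π^{-1}(V) ∈ τ.
  V = {}: π^{-1}(V) = ∅ ∈ τ ✓.
  V = {[α=ε]}: π^{-1}(V) = {α, ε} ∉ τ ✗.
  V = {[β=γ]}: π^{-1}(V) = {β, γ} ∉ τ ✗.
  V = {[α=ε], [β=γ]}: π^{-1}(V) = {α, β, γ, ε} ∈ τ ✓.
  V = {[δ]}: π^{-1}(V) = {δ} ∉ τ ✗.
  V = {[α=ε], [δ]}: π^{-1}(V) = {α, δ, ε} ∉ τ ✗.
  V = {[β=γ], [δ]}: π^{-1}(V) = {β, γ, δ} ∉ τ ✗.
  V = {[α=ε], [β=γ], [δ]}: π^{-1}(V) = {α, β, γ, δ, ε} ∈ τ ✓.
Open sets in the quotient: τ_Q = {{}, {[α=ε], [β=γ]}, {[α=ε], [β=γ], [δ]}} (3 elements).


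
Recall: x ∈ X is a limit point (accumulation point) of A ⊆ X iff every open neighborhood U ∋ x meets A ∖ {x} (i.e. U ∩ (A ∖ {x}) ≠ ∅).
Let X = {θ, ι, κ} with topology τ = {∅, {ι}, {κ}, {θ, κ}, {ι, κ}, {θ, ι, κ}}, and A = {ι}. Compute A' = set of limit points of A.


A' = ∅

For each x ∈ X, list the open sets U ∈ τ with x ∈ U, then check whether U ∩ (A ∖ {x}) ≠ ∅ for every such U.
  x = θ: open {θ, κ} ∋ x has {θ, κ} ∩ (A ∖ {θ}) = ∅, so x is NOT a limit point.
  x = ι: open {ι} ∋ x has {ι} ∩ (A ∖ {ι}) = ∅, so x is NOT a limit point.
  x = κ: open {κ} ∋ x has {κ} ∩ (A ∖ {κ}) = ∅, so x is NOT a limit point.
Collecting: A' = ∅.


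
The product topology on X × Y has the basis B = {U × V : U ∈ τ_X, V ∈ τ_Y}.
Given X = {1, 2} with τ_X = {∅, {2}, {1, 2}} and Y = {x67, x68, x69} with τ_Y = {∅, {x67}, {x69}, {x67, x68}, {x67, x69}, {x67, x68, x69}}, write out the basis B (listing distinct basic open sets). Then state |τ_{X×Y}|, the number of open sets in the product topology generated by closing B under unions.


Basis B = {∅ × ∅, {2} × {x67}, {2} × {x69}, {1, 2} × {x67}, {1, 2} × {x69}, {2} × {x67, x68}, {2} × {x67, x69}, {2} × {x67, x68, x69}, {1, 2} × {x67, x68}, {1, 2} × {x67, x69}, {1, 2} × {x67, x68, x69}}; |τ_{X×Y}| = 18.

Enumerate products U × V with U ∈ τ_X, V ∈ τ_Y (deduplicated):
  ∅ × ∅ = {} (∅)
  {2} × {x67} = {(2,x67)}
  {2} × {x69} = {(2,x69)}
  {1, 2} × {x67} = {(1,x67), (2,x67)}
  {1, 2} × {x69} = {(1,x69), (2,x69)}
  {2} × {x67, x68} = {(2,x67), (2,x68)}
  {2} × {x67, x69} = {(2,x67), (2,x69)}
  {2} × {x67, x68, x69} = {(2,x67), (2,x68), (2,x69)}
  {1, 2} × {x67, x68} = {(1,x67), (1,x68), (2,x67), (2,x68)}
  {1, 2} × {x67, x69} = {(1,x67), (1,x69), (2,x67), (2,x69)}
  {1, 2} × {x67, x68, x69} = {(1,x67), (1,x68), (1,x69), (2,x67), (2,x68), (2,x69)}
These 11 distinct sets form the basis B.
Close under arbitrary unions to get τ_{X×Y}; counting gives |τ_{X×Y}| = 18.


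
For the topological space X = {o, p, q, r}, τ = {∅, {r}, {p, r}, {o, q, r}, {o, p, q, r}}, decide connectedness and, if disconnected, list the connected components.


(X, τ) is connected.

Find clopen sets (U ∈ τ with X ∖ U ∈ τ):
  U = ∅, X ∖ U = {o, p, q, r} — both open, so U is clopen.
  U = {o, p, q, r}, X ∖ U = ∅ — both open, so U is clopen.
Only trivial clopens (∅ and X) exist, so (X, τ) is connected.
Compute connected components by grouping points that agree on all clopens:
  component: {o, p, q, r}


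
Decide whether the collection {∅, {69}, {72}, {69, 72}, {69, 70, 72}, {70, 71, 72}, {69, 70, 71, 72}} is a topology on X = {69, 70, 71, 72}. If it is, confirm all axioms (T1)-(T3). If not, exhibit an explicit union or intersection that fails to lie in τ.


τ is NOT a topology on X.

Axiom (T1): ∅ ∈ τ? Yes; X ∈ τ? Yes.
Axiom (T2/T3): check pairwise unions and intersections of members of τ.
Counterexample for (T3): {69, 70, 72} ∩ {70, 71, 72} = {70, 72} ∉ τ. Therefore τ is NOT a topology.


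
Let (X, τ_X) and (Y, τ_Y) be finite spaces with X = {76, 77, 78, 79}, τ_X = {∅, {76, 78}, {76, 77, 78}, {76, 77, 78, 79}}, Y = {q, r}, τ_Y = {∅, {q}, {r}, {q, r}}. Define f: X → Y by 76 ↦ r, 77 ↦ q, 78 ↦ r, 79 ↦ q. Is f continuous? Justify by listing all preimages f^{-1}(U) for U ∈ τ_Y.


f is NOT continuous.

Compute f^{-1}(U) for each U ∈ τ_Y:
  U = ∅: f^{-1}(U) = ∅ ∈ τ_X ✓.
  U = {q}: f^{-1}(U) = {77, 79} ∉ τ_X ✗.
  U = {r}: f^{-1}(U) = {76, 78} ∈ τ_X ✓.
  U = {q, r}: f^{-1}(U) = {76, 77, 78, 79} ∈ τ_X ✓.
Found U = {q} with f^{-1}(U) = {77, 79} not in τ_X. Therefore f is NOT continuous.


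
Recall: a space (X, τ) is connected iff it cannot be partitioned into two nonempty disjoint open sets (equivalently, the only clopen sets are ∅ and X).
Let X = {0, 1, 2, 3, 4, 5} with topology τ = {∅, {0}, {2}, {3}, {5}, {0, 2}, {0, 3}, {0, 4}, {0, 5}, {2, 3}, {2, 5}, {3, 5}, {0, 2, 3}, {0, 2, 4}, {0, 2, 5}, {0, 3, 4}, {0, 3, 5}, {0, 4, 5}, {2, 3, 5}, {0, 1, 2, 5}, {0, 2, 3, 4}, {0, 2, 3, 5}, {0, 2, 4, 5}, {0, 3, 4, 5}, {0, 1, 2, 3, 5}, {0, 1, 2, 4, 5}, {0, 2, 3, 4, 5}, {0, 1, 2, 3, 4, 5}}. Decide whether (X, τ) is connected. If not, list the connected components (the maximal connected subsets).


(X, τ) is disconnected; components = [{3}, {0, 1, 2, 4, 5}].

Find clopen sets (U ∈ τ with X ∖ U ∈ τ):
  U = ∅, X ∖ U = {0, 1, 2, 3, 4, 5} — both open, so U is clopen.
  U = {3}, X ∖ U = {0, 1, 2, 4, 5} — both open, so U is clopen.
  U = {0, 1, 2, 4, 5}, X ∖ U = {3} — both open, so U is clopen.
  U = {0, 1, 2, 3, 4, 5}, X ∖ U = ∅ — both open, so U is clopen.
Nontrivial clopen(s) exist: e.g. {0, 1, 2, 4, 5}. So (X, τ) is disconnected.
Compute connected components by grouping points that agree on all clopens:
  component: {3}
  component: {0, 1, 2, 4, 5}


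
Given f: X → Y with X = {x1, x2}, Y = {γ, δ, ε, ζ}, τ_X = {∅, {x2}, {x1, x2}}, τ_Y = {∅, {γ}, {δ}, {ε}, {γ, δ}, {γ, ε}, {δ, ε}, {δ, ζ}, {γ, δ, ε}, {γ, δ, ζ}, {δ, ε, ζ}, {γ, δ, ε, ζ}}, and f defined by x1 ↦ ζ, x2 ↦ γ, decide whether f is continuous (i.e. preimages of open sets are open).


f is NOT continuous.

Compute f^{-1}(U) for each U ∈ τ_Y:
  U = ∅: f^{-1}(U) = ∅ ∈ τ_X ✓.
  U = {γ}: f^{-1}(U) = {x2} ∈ τ_X ✓.
  U = {δ}: f^{-1}(U) = ∅ ∈ τ_X ✓.
  U = {ε}: f^{-1}(U) = ∅ ∈ τ_X ✓.
  U = {γ, δ}: f^{-1}(U) = {x2} ∈ τ_X ✓.
  U = {γ, ε}: f^{-1}(U) = {x2} ∈ τ_X ✓.
  U = {δ, ε}: f^{-1}(U) = ∅ ∈ τ_X ✓.
  U = {δ, ζ}: f^{-1}(U) = {x1} ∉ τ_X ✗.
  U = {γ, δ, ε}: f^{-1}(U) = {x2} ∈ τ_X ✓.
  U = {γ, δ, ζ}: f^{-1}(U) = {x1, x2} ∈ τ_X ✓.
  U = {δ, ε, ζ}: f^{-1}(U) = {x1} ∉ τ_X ✗.
  U = {γ, δ, ε, ζ}: f^{-1}(U) = {x1, x2} ∈ τ_X ✓.
Found U = {δ, ζ} with f^{-1}(U) = {x1} not in τ_X. Therefore f is NOT continuous.


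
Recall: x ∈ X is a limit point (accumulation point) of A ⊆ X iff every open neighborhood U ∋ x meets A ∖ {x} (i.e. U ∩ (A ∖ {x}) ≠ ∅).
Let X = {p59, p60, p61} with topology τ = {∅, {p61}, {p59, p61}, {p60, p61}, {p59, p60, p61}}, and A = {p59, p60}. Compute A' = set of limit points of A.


A' = ∅

For each x ∈ X, list the open sets U ∈ τ with x ∈ U, then check whether U ∩ (A ∖ {x}) ≠ ∅ for every such U.
  x = p59: open {p59, p61} ∋ x has {p59, p61} ∩ (A ∖ {p59}) = ∅, so x is NOT a limit point.
  x = p60: open {p60, p61} ∋ x has {p60, p61} ∩ (A ∖ {p60}) = ∅, so x is NOT a limit point.
  x = p61: open {p61} ∋ x has {p61} ∩ (A ∖ {p61}) = ∅, so x is NOT a limit point.
Collecting: A' = ∅.


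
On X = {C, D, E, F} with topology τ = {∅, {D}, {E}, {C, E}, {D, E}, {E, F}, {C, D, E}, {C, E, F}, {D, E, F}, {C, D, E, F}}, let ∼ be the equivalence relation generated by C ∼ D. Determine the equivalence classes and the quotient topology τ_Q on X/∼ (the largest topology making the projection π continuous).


X/∼ = {[C=D], [E], [F]}; |τ_Q| = 5.

Equivalence classes: [C=D], [E], [F].
Quotient map π: X → X/∼ sends C ↦ [C=D], D ↦ [C=D], E ↦ [E], F ↦ [F].
For each subset V ⊆ X/∼, compute π^{-1}(V) ⊆ X and check whether π^{-1}(V) ∈ τ. V is open in τ_Q iff π^{-1}(V) ∈ τ.
  V = {}: π^{-1}(V) = ∅ ∈ τ ✓.
  V = {[C=D]}: π^{-1}(V) = {C, D} ∉ τ ✗.
  V = {[E]}: π^{-1}(V) = {E} ∈ τ ✓.
  V = {[C=D], [E]}: π^{-1}(V) = {C, D, E} ∈ τ ✓.
  V = {[F]}: π^{-1}(V) = {F} ∉ τ ✗.
  V = {[C=D], [F]}: π^{-1}(V) = {C, D, F} ∉ τ ✗.
  V = {[E], [F]}: π^{-1}(V) = {E, F} ∈ τ ✓.
  V = {[C=D], [E], [F]}: π^{-1}(V) = {C, D, E, F} ∈ τ ✓.
Open sets in the quotient: τ_Q = {{}, {[E]}, {[C=D], [E]}, {[E], [F]}, {[C=D], [E], [F]}} (5 elements).


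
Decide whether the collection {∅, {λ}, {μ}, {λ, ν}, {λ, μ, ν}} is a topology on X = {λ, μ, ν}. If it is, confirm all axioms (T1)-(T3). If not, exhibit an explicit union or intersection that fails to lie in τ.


τ is NOT a topology on X.

Axiom (T1): ∅ ∈ τ? Yes; X ∈ τ? Yes.
Axiom (T2/T3): check pairwise unions and intersections of members of τ.
Counterexample for (T2): {λ} ∪ {μ} = {λ, μ} ∉ τ. Therefore τ is NOT a topology.


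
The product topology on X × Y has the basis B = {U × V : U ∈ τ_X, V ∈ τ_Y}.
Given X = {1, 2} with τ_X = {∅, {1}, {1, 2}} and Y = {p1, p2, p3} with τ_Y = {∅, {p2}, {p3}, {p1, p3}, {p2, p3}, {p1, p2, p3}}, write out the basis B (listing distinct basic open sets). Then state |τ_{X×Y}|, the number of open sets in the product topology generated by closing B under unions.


Basis B = {∅ × ∅, {1} × {p2}, {1} × {p3}, {1} × {p1, p3}, {1} × {p2, p3}, {1, 2} × {p2}, {1, 2} × {p3}, {1} × {p1, p2, p3}, {1, 2} × {p1, p3}, {1, 2} × {p2, p3}, {1, 2} × {p1, p2, p3}}; |τ_{X×Y}| = 18.

Enumerate products U × V with U ∈ τ_X, V ∈ τ_Y (deduplicated):
  ∅ × ∅ = {} (∅)
  {1} × {p2} = {(1,p2)}
  {1} × {p3} = {(1,p3)}
  {1} × {p1, p3} = {(1,p1), (1,p3)}
  {1} × {p2, p3} = {(1,p2), (1,p3)}
  {1, 2} × {p2} = {(1,p2), (2,p2)}
  {1, 2} × {p3} = {(1,p3), (2,p3)}
  {1} × {p1, p2, p3} = {(1,p1), (1,p2), (1,p3)}
  {1, 2} × {p1, p3} = {(1,p1), (1,p3), (2,p1), (2,p3)}
  {1, 2} × {p2, p3} = {(1,p2), (1,p3), (2,p2), (2,p3)}
  {1, 2} × {p1, p2, p3} = {(1,p1), (1,p2), (1,p3), (2,p1), (2,p2), (2,p3)}
These 11 distinct sets form the basis B.
Close under arbitrary unions to get τ_{X×Y}; counting gives |τ_{X×Y}| = 18.


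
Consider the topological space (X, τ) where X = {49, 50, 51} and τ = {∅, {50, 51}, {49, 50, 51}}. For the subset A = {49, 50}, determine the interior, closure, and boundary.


int(A) = ∅, cl(A) = {49, 50, 51}, ∂A = {49, 50, 51}.

Closed sets in (X, τ) are complements of opens:
  closed(X, τ) = {∅, {49}, {49, 50, 51}}.
int(A) = ⋃ {U ∈ τ : U ⊆ A}. Opens contained in A: ∅.
Taking the union of these: int(A) = ∅.
cl(A) = ⋂ {C closed : A ⊆ C}. Closed sets containing A: {49, 50, 51}.
Intersecting these: cl(A) = {49, 50, 51}.
∂A = cl(A) ∖ int(A) = {49, 50, 51} ∖ ∅ = {49, 50, 51}.


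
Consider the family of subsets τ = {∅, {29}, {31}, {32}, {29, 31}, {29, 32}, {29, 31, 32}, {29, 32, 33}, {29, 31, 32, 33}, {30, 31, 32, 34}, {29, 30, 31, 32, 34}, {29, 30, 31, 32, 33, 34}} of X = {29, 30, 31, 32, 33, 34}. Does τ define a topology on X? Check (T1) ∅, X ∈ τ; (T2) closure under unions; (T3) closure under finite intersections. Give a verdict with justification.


τ is NOT a topology on X.

Axiom (T1): ∅ ∈ τ? Yes; X ∈ τ? Yes.
Axiom (T2/T3): check pairwise unions and intersections of members of τ.
Counterexample for (T2): {31} ∪ {32} = {31, 32} ∉ τ. Therefore τ is NOT a topology.


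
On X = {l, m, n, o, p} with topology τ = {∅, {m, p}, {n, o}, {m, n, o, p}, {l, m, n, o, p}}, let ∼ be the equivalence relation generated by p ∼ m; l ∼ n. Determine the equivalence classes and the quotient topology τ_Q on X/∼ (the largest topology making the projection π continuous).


X/∼ = {[l=n], [m=p], [o]}; |τ_Q| = 3.

Equivalence classes: [l=n], [m=p], [o].
Quotient map π: X → X/∼ sends l ↦ [l=n], m ↦ [m=p], n ↦ [l=n], o ↦ [o], p ↦ [m=p].
For each subset V ⊆ X/∼, compute π^{-1}(V) ⊆ X and check whether π^{-1}(V) ∈ τ. V is open in τ_Q iff π^{-1}(V) ∈ τ.
  V = {}: π^{-1}(V) = ∅ ∈ τ ✓.
  V = {[l=n]}: π^{-1}(V) = {l, n} ∉ τ ✗.
  V = {[m=p]}: π^{-1}(V) = {m, p} ∈ τ ✓.
  V = {[l=n], [m=p]}: π^{-1}(V) = {l, m, n, p} ∉ τ ✗.
  V = {[o]}: π^{-1}(V) = {o} ∉ τ ✗.
  V = {[l=n], [o]}: π^{-1}(V) = {l, n, o} ∉ τ ✗.
  V = {[m=p], [o]}: π^{-1}(V) = {m, o, p} ∉ τ ✗.
  V = {[l=n], [m=p], [o]}: π^{-1}(V) = {l, m, n, o, p} ∈ τ ✓.
Open sets in the quotient: τ_Q = {{}, {[m=p]}, {[l=n], [m=p], [o]}} (3 elements).


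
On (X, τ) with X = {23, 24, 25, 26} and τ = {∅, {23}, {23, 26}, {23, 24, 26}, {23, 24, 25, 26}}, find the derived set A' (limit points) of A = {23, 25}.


A' = {24, 25, 26}

For each x ∈ X, list the open sets U ∈ τ with x ∈ U, then check whether U ∩ (A ∖ {x}) ≠ ∅ for every such U.
  x = 23: open {23} ∋ x has {23} ∩ (A ∖ {23}) = ∅, so x is NOT a limit point.
  x = 24: opens ∋ x are {23, 24, 26}, {23, 24, 25, 26}; each meets A ∖ {24}, so x IS a limit point.
  x = 25: opens ∋ x are {23, 24, 25, 26}; each meets A ∖ {25}, so x IS a limit point.
  x = 26: opens ∋ x are {23, 26}, {23, 24, 26}, {23, 24, 25, 26}; each meets A ∖ {26}, so x IS a limit point.
Collecting: A' = {24, 25, 26}.


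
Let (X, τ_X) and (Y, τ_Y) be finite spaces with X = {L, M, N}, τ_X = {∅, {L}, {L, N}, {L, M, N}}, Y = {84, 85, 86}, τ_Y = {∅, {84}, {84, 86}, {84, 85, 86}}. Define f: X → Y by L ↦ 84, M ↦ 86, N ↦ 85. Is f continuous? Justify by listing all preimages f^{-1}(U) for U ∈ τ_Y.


f is NOT continuous.

Compute f^{-1}(U) for each U ∈ τ_Y:
  U = ∅: f^{-1}(U) = ∅ ∈ τ_X ✓.
  U = {84}: f^{-1}(U) = {L} ∈ τ_X ✓.
  U = {84, 86}: f^{-1}(U) = {L, M} ∉ τ_X ✗.
  U = {84, 85, 86}: f^{-1}(U) = {L, M, N} ∈ τ_X ✓.
Found U = {84, 86} with f^{-1}(U) = {L, M} not in τ_X. Therefore f is NOT continuous.


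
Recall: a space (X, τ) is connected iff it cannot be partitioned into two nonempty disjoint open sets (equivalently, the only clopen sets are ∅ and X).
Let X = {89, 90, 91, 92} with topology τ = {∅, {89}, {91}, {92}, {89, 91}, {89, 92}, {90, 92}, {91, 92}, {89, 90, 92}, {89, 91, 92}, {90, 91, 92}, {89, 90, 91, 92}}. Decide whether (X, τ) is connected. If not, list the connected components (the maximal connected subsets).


(X, τ) is disconnected; components = [{89}, {91}, {90, 92}].

Find clopen sets (U ∈ τ with X ∖ U ∈ τ):
  U = ∅, X ∖ U = {89, 90, 91, 92} — both open, so U is clopen.
  U = {89}, X ∖ U = {90, 91, 92} — both open, so U is clopen.
  U = {91}, X ∖ U = {89, 90, 92} — both open, so U is clopen.
  U = {89, 91}, X ∖ U = {90, 92} — both open, so U is clopen.
  U = {90, 92}, X ∖ U = {89, 91} — both open, so U is clopen.
  U = {89, 90, 92}, X ∖ U = {91} — both open, so U is clopen.
  U = {90, 91, 92}, X ∖ U = {89} — both open, so U is clopen.
  U = {89, 90, 91, 92}, X ∖ U = ∅ — both open, so U is clopen.
Nontrivial clopen(s) exist: e.g. {91}. So (X, τ) is disconnected.
Compute connected components by grouping points that agree on all clopens:
  component: {89}
  component: {91}
  component: {90, 92}


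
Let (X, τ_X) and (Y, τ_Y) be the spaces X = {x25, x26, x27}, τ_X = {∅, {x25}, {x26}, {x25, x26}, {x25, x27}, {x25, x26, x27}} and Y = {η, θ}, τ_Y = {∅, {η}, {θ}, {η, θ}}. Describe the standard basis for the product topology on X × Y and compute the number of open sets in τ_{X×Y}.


Basis B = {∅ × ∅, {x25} × {η}, {x25} × {θ}, {x26} × {η}, {x26} × {θ}, {x25} × {η, θ}, {x25, x26} × {η}, {x25, x27} × {η}, {x25, x26} × {θ}, {x25, x27} × {θ}, {x26} × {η, θ}, {x25, x26, x27} × {η}, {x25, x26, x27} × {θ}, {x25, x26} × {η, θ}, {x25, x27} × {η, θ}, {x25, x26, x27} × {η, θ}}; |τ_{X×Y}| = 36.

Enumerate products U × V with U ∈ τ_X, V ∈ τ_Y (deduplicated):
  ∅ × ∅ = {} (∅)
  {x25} × {η} = {(x25,η)}
  {x25} × {θ} = {(x25,θ)}
  {x26} × {η} = {(x26,η)}
  {x26} × {θ} = {(x26,θ)}
  {x25} × {η, θ} = {(x25,η), (x25,θ)}
  {x25, x26} × {η} = {(x25,η), (x26,η)}
  {x25, x27} × {η} = {(x25,η), (x27,η)}
  {x25, x26} × {θ} = {(x25,θ), (x26,θ)}
  {x25, x27} × {θ} = {(x25,θ), (x27,θ)}
  {x26} × {η, θ} = {(x26,η), (x26,θ)}
  {x25, x26, x27} × {η} = {(x25,η), (x26,η), (x27,η)}
  {x25, x26, x27} × {θ} = {(x25,θ), (x26,θ), (x27,θ)}
  {x25, x26} × {η, θ} = {(x25,η), (x25,θ), (x26,η), (x26,θ)}
  {x25, x27} × {η, θ} = {(x25,η), (x25,θ), (x27,η), (x27,θ)}
  {x25, x26, x27} × {η, θ} = {(x25,η), (x25,θ), (x26,η), (x26,θ), (x27,η), (x27,θ)}
These 16 distinct sets form the basis B.
Close under arbitrary unions to get τ_{X×Y}; counting gives |τ_{X×Y}| = 36.


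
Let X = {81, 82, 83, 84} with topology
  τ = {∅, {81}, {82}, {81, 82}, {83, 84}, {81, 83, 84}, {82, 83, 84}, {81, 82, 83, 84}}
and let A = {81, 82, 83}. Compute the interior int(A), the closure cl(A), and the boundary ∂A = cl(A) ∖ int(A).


int(A) = {81, 82}, cl(A) = {81, 82, 83, 84}, ∂A = {83, 84}.

Closed sets in (X, τ) are complements of opens:
  closed(X, τ) = {∅, {81}, {82}, {81, 82}, {83, 84}, {81, 83, 84}, {82, 83, 84}, {81, 82, 83, 84}}.
int(A) = ⋃ {U ∈ τ : U ⊆ A}. Opens contained in A: ∅, {81}, {82}, {81, 82}.
Taking the union of these: int(A) = {81, 82}.
cl(A) = ⋂ {C closed : A ⊆ C}. Closed sets containing A: {81, 82, 83, 84}.
Intersecting these: cl(A) = {81, 82, 83, 84}.
∂A = cl(A) ∖ int(A) = {81, 82, 83, 84} ∖ {81, 82} = {83, 84}.


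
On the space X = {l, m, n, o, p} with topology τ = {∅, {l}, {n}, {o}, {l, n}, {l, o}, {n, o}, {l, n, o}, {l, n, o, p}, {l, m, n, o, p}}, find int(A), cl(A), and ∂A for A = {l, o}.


int(A) = {l, o}, cl(A) = {l, m, o, p}, ∂A = {m, p}.

Closed sets in (X, τ) are complements of opens:
  closed(X, τ) = {∅, {m}, {m, p}, {l, m, p}, {m, n, p}, {m, o, p}, {l, m, n, p}, {l, m, o, p}, {m, n, o, p}, {l, m, n, o, p}}.
int(A) = ⋃ {U ∈ τ : U ⊆ A}. Opens contained in A: ∅, {l}, {o}, {l, o}.
Taking the union of these: int(A) = {l, o}.
cl(A) = ⋂ {C closed : A ⊆ C}. Closed sets containing A: {l, m, o, p}, {l, m, n, o, p}.
Intersecting these: cl(A) = {l, m, o, p}.
∂A = cl(A) ∖ int(A) = {l, m, o, p} ∖ {l, o} = {m, p}.


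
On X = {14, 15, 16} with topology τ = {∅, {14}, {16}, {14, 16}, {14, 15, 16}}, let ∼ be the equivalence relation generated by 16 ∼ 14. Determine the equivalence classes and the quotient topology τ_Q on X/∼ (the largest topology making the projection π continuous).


X/∼ = {[14=16], [15]}; |τ_Q| = 3.

Equivalence classes: [14=16], [15].
Quotient map π: X → X/∼ sends 14 ↦ [14=16], 15 ↦ [15], 16 ↦ [14=16].
For each subset V ⊆ X/∼, compute π^{-1}(V) ⊆ X and check whether π^{-1}(V) ∈ τ. V is open in τ_Q iff π^{-1}(V) ∈ τ.
  V = {}: π^{-1}(V) = ∅ ∈ τ ✓.
  V = {[14=16]}: π^{-1}(V) = {14, 16} ∈ τ ✓.
  V = {[15]}: π^{-1}(V) = {15} ∉ τ ✗.
  V = {[14=16], [15]}: π^{-1}(V) = {14, 15, 16} ∈ τ ✓.
Open sets in the quotient: τ_Q = {{}, {[14=16]}, {[14=16], [15]}} (3 elements).


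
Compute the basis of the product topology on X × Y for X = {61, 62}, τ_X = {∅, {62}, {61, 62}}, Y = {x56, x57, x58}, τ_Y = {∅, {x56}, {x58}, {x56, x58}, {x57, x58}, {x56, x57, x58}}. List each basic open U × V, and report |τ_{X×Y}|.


Basis B = {∅ × ∅, {62} × {x56}, {62} × {x58}, {61, 62} × {x56}, {61, 62} × {x58}, {62} × {x56, x58}, {62} × {x57, x58}, {62} × {x56, x57, x58}, {61, 62} × {x56, x58}, {61, 62} × {x57, x58}, {61, 62} × {x56, x57, x58}}; |τ_{X×Y}| = 18.

Enumerate products U × V with U ∈ τ_X, V ∈ τ_Y (deduplicated):
  ∅ × ∅ = {} (∅)
  {62} × {x56} = {(62,x56)}
  {62} × {x58} = {(62,x58)}
  {61, 62} × {x56} = {(61,x56), (62,x56)}
  {61, 62} × {x58} = {(61,x58), (62,x58)}
  {62} × {x56, x58} = {(62,x56), (62,x58)}
  {62} × {x57, x58} = {(62,x57), (62,x58)}
  {62} × {x56, x57, x58} = {(62,x56), (62,x57), (62,x58)}
  {61, 62} × {x56, x58} = {(61,x56), (61,x58), (62,x56), (62,x58)}
  {61, 62} × {x57, x58} = {(61,x57), (61,x58), (62,x57), (62,x58)}
  {61, 62} × {x56, x57, x58} = {(61,x56), (61,x57), (61,x58), (62,x56), (62,x57), (62,x58)}
These 11 distinct sets form the basis B.
Close under arbitrary unions to get τ_{X×Y}; counting gives |τ_{X×Y}| = 18.


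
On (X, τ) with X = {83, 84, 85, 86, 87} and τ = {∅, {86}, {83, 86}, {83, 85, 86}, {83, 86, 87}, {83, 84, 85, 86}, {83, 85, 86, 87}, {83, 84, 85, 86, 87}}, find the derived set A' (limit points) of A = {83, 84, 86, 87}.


A' = {83, 84, 85, 87}

For each x ∈ X, list the open sets U ∈ τ with x ∈ U, then check whether U ∩ (A ∖ {x}) ≠ ∅ for every such U.
  x = 83: opens ∋ x are {83, 86}, {83, 85, 86}, {83, 86, 87}, {83, 84, 85, 86}, {83, 85, 86, 87}, {83, 84, 85, 86, 87}; each meets A ∖ {83}, so x IS a limit point.
  x = 84: opens ∋ x are {83, 84, 85, 86}, {83, 84, 85, 86, 87}; each meets A ∖ {84}, so x IS a limit point.
  x = 85: opens ∋ x are {83, 85, 86}, {83, 84, 85, 86}, {83, 85, 86, 87}, {83, 84, 85, 86, 87}; each meets A ∖ {85}, so x IS a limit point.
  x = 86: open {86} ∋ x has {86} ∩ (A ∖ {86}) = ∅, so x is NOT a limit point.
  x = 87: opens ∋ x are {83, 86, 87}, {83, 85, 86, 87}, {83, 84, 85, 86, 87}; each meets A ∖ {87}, so x IS a limit point.
Collecting: A' = {83, 84, 85, 87}.


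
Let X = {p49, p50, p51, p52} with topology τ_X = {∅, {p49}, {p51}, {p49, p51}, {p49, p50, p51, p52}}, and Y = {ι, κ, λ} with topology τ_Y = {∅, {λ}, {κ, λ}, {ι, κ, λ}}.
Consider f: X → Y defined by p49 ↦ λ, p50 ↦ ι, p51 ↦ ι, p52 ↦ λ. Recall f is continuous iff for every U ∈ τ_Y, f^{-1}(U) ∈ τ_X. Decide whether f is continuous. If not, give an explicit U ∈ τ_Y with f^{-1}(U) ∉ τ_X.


f is NOT continuous.

Compute f^{-1}(U) for each U ∈ τ_Y:
  U = ∅: f^{-1}(U) = ∅ ∈ τ_X ✓.
  U = {λ}: f^{-1}(U) = {p49, p52} ∉ τ_X ✗.
  U = {κ, λ}: f^{-1}(U) = {p49, p52} ∉ τ_X ✗.
  U = {ι, κ, λ}: f^{-1}(U) = {p49, p50, p51, p52} ∈ τ_X ✓.
Found U = {λ} with f^{-1}(U) = {p49, p52} not in τ_X. Therefore f is NOT continuous.


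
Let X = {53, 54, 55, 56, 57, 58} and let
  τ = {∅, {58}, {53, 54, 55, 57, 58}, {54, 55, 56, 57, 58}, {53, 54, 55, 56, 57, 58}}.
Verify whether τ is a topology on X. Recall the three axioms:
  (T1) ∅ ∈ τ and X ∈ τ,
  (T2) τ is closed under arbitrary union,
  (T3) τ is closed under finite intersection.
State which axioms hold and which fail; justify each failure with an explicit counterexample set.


τ is NOT a topology on X.

Axiom (T1): ∅ ∈ τ? Yes; X ∈ τ? Yes.
Axiom (T2/T3): check pairwise unions and intersections of members of τ.
Counterexample for (T3): {53, 54, 55, 57, 58} ∩ {54, 55, 56, 57, 58} = {54, 55, 57, 58} ∉ τ. Therefore τ is NOT a topology.


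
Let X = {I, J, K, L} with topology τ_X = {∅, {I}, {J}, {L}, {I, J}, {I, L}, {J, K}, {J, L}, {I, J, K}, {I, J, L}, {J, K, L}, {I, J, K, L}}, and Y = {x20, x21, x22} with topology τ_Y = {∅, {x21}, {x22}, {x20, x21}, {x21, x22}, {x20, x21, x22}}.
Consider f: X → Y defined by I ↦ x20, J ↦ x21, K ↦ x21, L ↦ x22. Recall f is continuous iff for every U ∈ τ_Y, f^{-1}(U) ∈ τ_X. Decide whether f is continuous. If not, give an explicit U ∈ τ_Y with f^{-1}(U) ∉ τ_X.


f IS continuous.

Compute f^{-1}(U) for each U ∈ τ_Y:
  U = ∅: f^{-1}(U) = ∅ ∈ τ_X ✓.
  U = {x21}: f^{-1}(U) = {J, K} ∈ τ_X ✓.
  U = {x22}: f^{-1}(U) = {L} ∈ τ_X ✓.
  U = {x20, x21}: f^{-1}(U) = {I, J, K} ∈ τ_X ✓.
  U = {x21, x22}: f^{-1}(U) = {J, K, L} ∈ τ_X ✓.
  U = {x20, x21, x22}: f^{-1}(U) = {I, J, K, L} ∈ τ_X ✓.
Every preimage lies in τ_X, so f IS continuous.


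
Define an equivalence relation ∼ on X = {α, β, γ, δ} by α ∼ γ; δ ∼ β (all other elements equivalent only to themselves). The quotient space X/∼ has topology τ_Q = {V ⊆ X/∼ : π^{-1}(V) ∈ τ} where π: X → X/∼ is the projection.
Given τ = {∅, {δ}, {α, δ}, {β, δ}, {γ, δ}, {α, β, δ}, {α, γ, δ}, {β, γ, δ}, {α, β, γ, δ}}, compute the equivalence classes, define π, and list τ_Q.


X/∼ = {[α=γ], [β=δ]}; |τ_Q| = 3.

Equivalence classes: [α=γ], [β=δ].
Quotient map π: X → X/∼ sends α ↦ [α=γ], β ↦ [β=δ], γ ↦ [α=γ], δ ↦ [β=δ].
For each subset V ⊆ X/∼, compute π^{-1}(V) ⊆ X and check whether π^{-1}(V) ∈ τ. V is open in τ_Q iff π^{-1}(V) ∈ τ.
  V = {}: π^{-1}(V) = ∅ ∈ τ ✓.
  V = {[α=γ]}: π^{-1}(V) = {α, γ} ∉ τ ✗.
  V = {[β=δ]}: π^{-1}(V) = {β, δ} ∈ τ ✓.
  V = {[α=γ], [β=δ]}: π^{-1}(V) = {α, β, γ, δ} ∈ τ ✓.
Open sets in the quotient: τ_Q = {{}, {[β=δ]}, {[α=γ], [β=δ]}} (3 elements).


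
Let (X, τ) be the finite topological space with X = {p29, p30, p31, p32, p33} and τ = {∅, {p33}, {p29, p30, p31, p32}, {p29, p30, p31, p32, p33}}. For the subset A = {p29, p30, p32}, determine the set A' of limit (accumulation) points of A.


A' = {p29, p30, p31, p32}

For each x ∈ X, list the open sets U ∈ τ with x ∈ U, then check whether U ∩ (A ∖ {x}) ≠ ∅ for every such U.
  x = p29: opens ∋ x are {p29, p30, p31, p32}, {p29, p30, p31, p32, p33}; each meets A ∖ {p29}, so x IS a limit point.
  x = p30: opens ∋ x are {p29, p30, p31, p32}, {p29, p30, p31, p32, p33}; each meets A ∖ {p30}, so x IS a limit point.
  x = p31: opens ∋ x are {p29, p30, p31, p32}, {p29, p30, p31, p32, p33}; each meets A ∖ {p31}, so x IS a limit point.
  x = p32: opens ∋ x are {p29, p30, p31, p32}, {p29, p30, p31, p32, p33}; each meets A ∖ {p32}, so x IS a limit point.
  x = p33: open {p33} ∋ x has {p33} ∩ (A ∖ {p33}) = ∅, so x is NOT a limit point.
Collecting: A' = {p29, p30, p31, p32}.


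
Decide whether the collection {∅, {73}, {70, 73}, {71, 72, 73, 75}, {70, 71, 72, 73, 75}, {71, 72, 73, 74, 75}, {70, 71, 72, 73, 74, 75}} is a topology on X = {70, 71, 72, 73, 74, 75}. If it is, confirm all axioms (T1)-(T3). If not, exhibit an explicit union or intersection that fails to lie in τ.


τ IS a topology on X.

Axiom (T1): ∅ ∈ τ? Yes; X ∈ τ? Yes.
Axiom (T2/T3): check pairwise unions and intersections of members of τ.
All pairwise intersections and unions checked — each lies in τ. Therefore τ satisfies (T1), (T2), (T3): it IS a topology on X.


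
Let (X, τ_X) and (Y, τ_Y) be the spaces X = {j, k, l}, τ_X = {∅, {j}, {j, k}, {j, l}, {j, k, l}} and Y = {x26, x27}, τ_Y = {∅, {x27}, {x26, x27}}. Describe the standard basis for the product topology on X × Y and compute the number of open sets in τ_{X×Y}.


Basis B = {∅ × ∅, {j} × {x27}, {j} × {x26, x27}, {j, k} × {x27}, {j, l} × {x27}, {j, k, l} × {x27}, {j, k} × {x26, x27}, {j, l} × {x26, x27}, {j, k, l} × {x26, x27}}; |τ_{X×Y}| = 14.

Enumerate products U × V with U ∈ τ_X, V ∈ τ_Y (deduplicated):
  ∅ × ∅ = {} (∅)
  {j} × {x27} = {(j,x27)}
  {j} × {x26, x27} = {(j,x26), (j,x27)}
  {j, k} × {x27} = {(j,x27), (k,x27)}
  {j, l} × {x27} = {(j,x27), (l,x27)}
  {j, k, l} × {x27} = {(j,x27), (k,x27), (l,x27)}
  {j, k} × {x26, x27} = {(j,x26), (j,x27), (k,x26), (k,x27)}
  {j, l} × {x26, x27} = {(j,x26), (j,x27), (l,x26), (l,x27)}
  {j, k, l} × {x26, x27} = {(j,x26), (j,x27), (k,x26), (k,x27), (l,x26), (l,x27)}
These 9 distinct sets form the basis B.
Close under arbitrary unions to get τ_{X×Y}; counting gives |τ_{X×Y}| = 14.


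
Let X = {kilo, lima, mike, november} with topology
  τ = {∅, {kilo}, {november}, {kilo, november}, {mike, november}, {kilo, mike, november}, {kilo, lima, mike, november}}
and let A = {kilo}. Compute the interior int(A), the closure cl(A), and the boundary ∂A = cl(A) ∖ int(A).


int(A) = {kilo}, cl(A) = {kilo, lima}, ∂A = {lima}.

Closed sets in (X, τ) are complements of opens:
  closed(X, τ) = {∅, {lima}, {kilo, lima}, {lima, mike}, {kilo, lima, mike}, {lima, mike, november}, {kilo, lima, mike, november}}.
int(A) = ⋃ {U ∈ τ : U ⊆ A}. Opens contained in A: ∅, {kilo}.
Taking the union of these: int(A) = {kilo}.
cl(A) = ⋂ {C closed : A ⊆ C}. Closed sets containing A: {kilo, lima}, {kilo, lima, mike}, {kilo, lima, mike, november}.
Intersecting these: cl(A) = {kilo, lima}.
∂A = cl(A) ∖ int(A) = {kilo, lima} ∖ {kilo} = {lima}.


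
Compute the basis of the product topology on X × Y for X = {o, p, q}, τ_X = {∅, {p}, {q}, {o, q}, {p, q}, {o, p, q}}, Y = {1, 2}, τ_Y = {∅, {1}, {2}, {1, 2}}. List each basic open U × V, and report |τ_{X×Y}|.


Basis B = {∅ × ∅, {p} × {1}, {p} × {2}, {q} × {1}, {q} × {2}, {o, q} × {1}, {o, q} × {2}, {p} × {1, 2}, {p, q} × {1}, {p, q} × {2}, {q} × {1, 2}, {o, p, q} × {1}, {o, p, q} × {2}, {o, q} × {1, 2}, {p, q} × {1, 2}, {o, p, q} × {1, 2}}; |τ_{X×Y}| = 36.

Enumerate products U × V with U ∈ τ_X, V ∈ τ_Y (deduplicated):
  ∅ × ∅ = {} (∅)
  {p} × {1} = {(p,1)}
  {p} × {2} = {(p,2)}
  {q} × {1} = {(q,1)}
  {q} × {2} = {(q,2)}
  {o, q} × {1} = {(o,1), (q,1)}
  {o, q} × {2} = {(o,2), (q,2)}
  {p} × {1, 2} = {(p,1), (p,2)}
  {p, q} × {1} = {(p,1), (q,1)}
  {p, q} × {2} = {(p,2), (q,2)}
  {q} × {1, 2} = {(q,1), (q,2)}
  {o, p, q} × {1} = {(o,1), (p,1), (q,1)}
  {o, p, q} × {2} = {(o,2), (p,2), (q,2)}
  {o, q} × {1, 2} = {(o,1), (o,2), (q,1), (q,2)}
  {p, q} × {1, 2} = {(p,1), (p,2), (q,1), (q,2)}
  {o, p, q} × {1, 2} = {(o,1), (o,2), (p,1), (p,2), (q,1), (q,2)}
These 16 distinct sets form the basis B.
Close under arbitrary unions to get τ_{X×Y}; counting gives |τ_{X×Y}| = 36.


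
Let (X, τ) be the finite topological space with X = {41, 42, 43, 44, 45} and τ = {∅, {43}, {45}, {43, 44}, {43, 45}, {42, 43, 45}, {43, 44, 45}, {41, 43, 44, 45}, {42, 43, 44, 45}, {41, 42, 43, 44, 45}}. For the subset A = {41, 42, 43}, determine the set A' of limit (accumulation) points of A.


A' = {41, 42, 44}

For each x ∈ X, list the open sets U ∈ τ with x ∈ U, then check whether U ∩ (A ∖ {x}) ≠ ∅ for every such U.
  x = 41: opens ∋ x are {41, 43, 44, 45}, {41, 42, 43, 44, 45}; each meets A ∖ {41}, so x IS a limit point.
  x = 42: opens ∋ x are {42, 43, 45}, {42, 43, 44, 45}, {41, 42, 43, 44, 45}; each meets A ∖ {42}, so x IS a limit point.
  x = 43: open {43} ∋ x has {43} ∩ (A ∖ {43}) = ∅, so x is NOT a limit point.
  x = 44: opens ∋ x are {43, 44}, {43, 44, 45}, {41, 43, 44, 45}, {42, 43, 44, 45}, {41, 42, 43, 44, 45}; each meets A ∖ {44}, so x IS a limit point.
  x = 45: open {45} ∋ x has {45} ∩ (A ∖ {45}) = ∅, so x is NOT a limit point.
Collecting: A' = {41, 42, 44}.


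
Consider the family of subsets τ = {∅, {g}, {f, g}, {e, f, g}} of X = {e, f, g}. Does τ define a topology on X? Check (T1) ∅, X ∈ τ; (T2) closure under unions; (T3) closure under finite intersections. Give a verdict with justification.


τ IS a topology on X.

Axiom (T1): ∅ ∈ τ? Yes; X ∈ τ? Yes.
Axiom (T2/T3): check pairwise unions and intersections of members of τ.
All pairwise intersections and unions checked — each lies in τ. Therefore τ satisfies (T1), (T2), (T3): it IS a topology on X.


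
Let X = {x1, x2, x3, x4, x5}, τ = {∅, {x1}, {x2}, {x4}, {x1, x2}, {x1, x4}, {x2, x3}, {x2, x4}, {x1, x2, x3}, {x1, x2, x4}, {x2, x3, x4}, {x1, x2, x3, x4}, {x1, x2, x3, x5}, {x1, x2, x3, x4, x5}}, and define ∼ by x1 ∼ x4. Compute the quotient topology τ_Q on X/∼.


X/∼ = {[x1=x4], [x2], [x3], [x5]}; |τ_Q| = 7.

Equivalence classes: [x1=x4], [x2], [x3], [x5].
Quotient map π: X → X/∼ sends x1 ↦ [x1=x4], x2 ↦ [x2], x3 ↦ [x3], x4 ↦ [x1=x4], x5 ↦ [x5].
For each subset V ⊆ X/∼, compute π^{-1}(V) ⊆ X and check whether π^{-1}(V) ∈ τ. V is open in τ_Q iff π^{-1}(V) ∈ τ.
  V = {}: π^{-1}(V) = ∅ ∈ τ ✓.
  V = {[x1=x4]}: π^{-1}(V) = {x1, x4} ∈ τ ✓.
  V = {[x2]}: π^{-1}(V) = {x2} ∈ τ ✓.
  V = {[x1=x4], [x2]}: π^{-1}(V) = {x1, x2, x4} ∈ τ ✓.
  V = {[x3]}: π^{-1}(V) = {x3} ∉ τ ✗.
  V = {[x1=x4], [x3]}: π^{-1}(V) = {x1, x3, x4} ∉ τ ✗.
  V = {[x2], [x3]}: π^{-1}(V) = {x2, x3} ∈ τ ✓.
  V = {[x1=x4], [x2], [x3]}: π^{-1}(V) = {x1, x2, x3, x4} ∈ τ ✓.
  V = {[x5]}: π^{-1}(V) = {x5} ∉ τ ✗.
  V = {[x1=x4], [x5]}: π^{-1}(V) = {x1, x4, x5} ∉ τ ✗.
  V = {[x2], [x5]}: π^{-1}(V) = {x2, x5} ∉ τ ✗.
  V = {[x1=x4], [x2], [x5]}: π^{-1}(V) = {x1, x2, x4, x5} ∉ τ ✗.
  V = {[x3], [x5]}: π^{-1}(V) = {x3, x5} ∉ τ ✗.
  V = {[x1=x4], [x3], [x5]}: π^{-1}(V) = {x1, x3, x4, x5} ∉ τ ✗.
  V = {[x2], [x3], [x5]}: π^{-1}(V) = {x2, x3, x5} ∉ τ ✗.
  V = {[x1=x4], [x2], [x3], [x5]}: π^{-1}(V) = {x1, x2, x3, x4, x5} ∈ τ ✓.
Open sets in the quotient: τ_Q = {{}, {[x1=x4]}, {[x2]}, {[x1=x4], [x2]}, {[x2], [x3]}, {[x1=x4], [x2], [x3]}, {[x1=x4], [x2], [x3], [x5]}} (7 elements).


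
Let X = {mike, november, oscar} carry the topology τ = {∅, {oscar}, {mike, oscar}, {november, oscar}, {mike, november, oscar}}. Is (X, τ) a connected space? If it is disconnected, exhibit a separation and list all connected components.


(X, τ) is connected.

Find clopen sets (U ∈ τ with X ∖ U ∈ τ):
  U = ∅, X ∖ U = {mike, november, oscar} — both open, so U is clopen.
  U = {mike, november, oscar}, X ∖ U = ∅ — both open, so U is clopen.
Only trivial clopens (∅ and X) exist, so (X, τ) is connected.
Compute connected components by grouping points that agree on all clopens:
  component: {mike, november, oscar}


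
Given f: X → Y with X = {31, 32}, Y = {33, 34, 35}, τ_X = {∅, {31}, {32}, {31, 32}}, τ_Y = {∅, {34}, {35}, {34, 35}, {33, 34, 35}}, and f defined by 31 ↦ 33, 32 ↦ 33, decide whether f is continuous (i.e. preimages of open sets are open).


f IS continuous.

Compute f^{-1}(U) for each U ∈ τ_Y:
  U = ∅: f^{-1}(U) = ∅ ∈ τ_X ✓.
  U = {34}: f^{-1}(U) = ∅ ∈ τ_X ✓.
  U = {35}: f^{-1}(U) = ∅ ∈ τ_X ✓.
  U = {34, 35}: f^{-1}(U) = ∅ ∈ τ_X ✓.
  U = {33, 34, 35}: f^{-1}(U) = {31, 32} ∈ τ_X ✓.
Every preimage lies in τ_X, so f IS continuous.


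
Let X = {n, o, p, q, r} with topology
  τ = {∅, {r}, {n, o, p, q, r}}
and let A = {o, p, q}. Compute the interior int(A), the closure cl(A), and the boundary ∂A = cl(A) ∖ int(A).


int(A) = ∅, cl(A) = {n, o, p, q}, ∂A = {n, o, p, q}.

Closed sets in (X, τ) are complements of opens:
  closed(X, τ) = {∅, {n, o, p, q}, {n, o, p, q, r}}.
int(A) = ⋃ {U ∈ τ : U ⊆ A}. Opens contained in A: ∅.
Taking the union of these: int(A) = ∅.
cl(A) = ⋂ {C closed : A ⊆ C}. Closed sets containing A: {n, o, p, q}, {n, o, p, q, r}.
Intersecting these: cl(A) = {n, o, p, q}.
∂A = cl(A) ∖ int(A) = {n, o, p, q} ∖ ∅ = {n, o, p, q}.


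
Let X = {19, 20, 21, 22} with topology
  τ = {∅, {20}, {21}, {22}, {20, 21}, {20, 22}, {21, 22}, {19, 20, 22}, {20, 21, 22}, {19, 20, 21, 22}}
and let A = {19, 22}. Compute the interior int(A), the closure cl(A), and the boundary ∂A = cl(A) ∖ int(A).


int(A) = {22}, cl(A) = {19, 22}, ∂A = {19}.

Closed sets in (X, τ) are complements of opens:
  closed(X, τ) = {∅, {19}, {21}, {19, 20}, {19, 21}, {19, 22}, {19, 20, 21}, {19, 20, 22}, {19, 21, 22}, {19, 20, 21, 22}}.
int(A) = ⋃ {U ∈ τ : U ⊆ A}. Opens contained in A: ∅, {22}.
Taking the union of these: int(A) = {22}.
cl(A) = ⋂ {C closed : A ⊆ C}. Closed sets containing A: {19, 22}, {19, 20, 22}, {19, 21, 22}, {19, 20, 21, 22}.
Intersecting these: cl(A) = {19, 22}.
∂A = cl(A) ∖ int(A) = {19, 22} ∖ {22} = {19}.
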